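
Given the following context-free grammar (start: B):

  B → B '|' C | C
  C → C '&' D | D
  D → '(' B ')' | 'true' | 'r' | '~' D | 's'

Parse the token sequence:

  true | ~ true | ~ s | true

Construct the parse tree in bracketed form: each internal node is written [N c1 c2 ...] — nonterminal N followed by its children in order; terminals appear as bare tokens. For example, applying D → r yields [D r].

B
B | C
B | C | C
B | C | C | C
C | C | C | C
D | C | C | C
true | C | C | C
true | D | C | C
true | ~ D | C | C
true | ~ true | C | C
true | ~ true | D | C
true | ~ true | ~ D | C
true | ~ true | ~ s | C
true | ~ true | ~ s | D
true | ~ true | ~ s | true

[B [B [B [B [C [D true]]] | [C [D ~ [D true]]]] | [C [D ~ [D s]]]] | [C [D true]]]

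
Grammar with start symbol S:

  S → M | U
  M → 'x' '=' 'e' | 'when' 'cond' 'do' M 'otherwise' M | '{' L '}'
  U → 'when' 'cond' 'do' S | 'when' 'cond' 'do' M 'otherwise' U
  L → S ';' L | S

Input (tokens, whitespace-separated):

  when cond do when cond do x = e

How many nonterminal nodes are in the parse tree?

[S [U when cond do [S [U when cond do [S [M x = e]]]]]]

6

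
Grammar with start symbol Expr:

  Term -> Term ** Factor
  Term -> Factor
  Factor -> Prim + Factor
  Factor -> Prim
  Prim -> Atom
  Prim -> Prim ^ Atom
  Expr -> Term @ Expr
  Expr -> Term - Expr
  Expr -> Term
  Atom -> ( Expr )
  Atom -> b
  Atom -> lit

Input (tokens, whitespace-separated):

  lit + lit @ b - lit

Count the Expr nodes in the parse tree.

3

[Expr [Term [Factor [Prim [Atom lit]] + [Factor [Prim [Atom lit]]]]] @ [Expr [Term [Factor [Prim [Atom b]]]] - [Expr [Term [Factor [Prim [Atom lit]]]]]]]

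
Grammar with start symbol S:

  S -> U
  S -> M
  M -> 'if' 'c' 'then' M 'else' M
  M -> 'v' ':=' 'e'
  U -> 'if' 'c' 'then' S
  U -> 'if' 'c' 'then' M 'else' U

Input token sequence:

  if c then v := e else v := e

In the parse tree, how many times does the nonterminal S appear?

[S [M if c then [M v := e] else [M v := e]]]

1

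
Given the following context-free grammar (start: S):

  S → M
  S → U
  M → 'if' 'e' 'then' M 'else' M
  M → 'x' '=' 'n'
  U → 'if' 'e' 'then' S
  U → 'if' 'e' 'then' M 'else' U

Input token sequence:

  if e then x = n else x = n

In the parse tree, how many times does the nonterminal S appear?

[S [M if e then [M x = n] else [M x = n]]]

1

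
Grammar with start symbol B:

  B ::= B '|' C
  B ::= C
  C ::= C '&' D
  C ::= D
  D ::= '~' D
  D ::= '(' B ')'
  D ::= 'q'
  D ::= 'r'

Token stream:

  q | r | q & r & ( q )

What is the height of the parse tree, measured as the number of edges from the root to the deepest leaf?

6

[B [B [B [C [D q]]] | [C [D r]]] | [C [C [C [D q]] & [D r]] & [D ( [B [C [D q]]] )]]]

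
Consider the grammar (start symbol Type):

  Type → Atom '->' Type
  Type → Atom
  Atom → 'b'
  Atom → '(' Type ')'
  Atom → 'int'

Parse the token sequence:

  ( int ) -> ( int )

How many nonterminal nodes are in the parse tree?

[Type [Atom ( [Type [Atom int]] )] -> [Type [Atom ( [Type [Atom int]] )]]]

8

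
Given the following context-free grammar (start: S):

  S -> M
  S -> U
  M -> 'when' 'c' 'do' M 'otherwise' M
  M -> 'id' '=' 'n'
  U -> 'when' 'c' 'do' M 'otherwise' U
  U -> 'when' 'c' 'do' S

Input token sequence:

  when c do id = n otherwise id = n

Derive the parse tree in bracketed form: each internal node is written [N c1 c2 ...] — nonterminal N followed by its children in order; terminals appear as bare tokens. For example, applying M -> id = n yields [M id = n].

[S [M when c do [M id = n] otherwise [M id = n]]]

S
M
when c do M otherwise M
when c do id = n otherwise M
when c do id = n otherwise id = n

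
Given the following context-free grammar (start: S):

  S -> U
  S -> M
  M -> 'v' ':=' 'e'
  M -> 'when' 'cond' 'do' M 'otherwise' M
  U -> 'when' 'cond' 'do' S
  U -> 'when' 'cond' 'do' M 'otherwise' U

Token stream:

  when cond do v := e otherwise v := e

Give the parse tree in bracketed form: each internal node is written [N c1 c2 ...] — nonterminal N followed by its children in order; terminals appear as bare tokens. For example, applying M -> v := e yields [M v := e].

S
M
when cond do M otherwise M
when cond do v := e otherwise M
when cond do v := e otherwise v := e

[S [M when cond do [M v := e] otherwise [M v := e]]]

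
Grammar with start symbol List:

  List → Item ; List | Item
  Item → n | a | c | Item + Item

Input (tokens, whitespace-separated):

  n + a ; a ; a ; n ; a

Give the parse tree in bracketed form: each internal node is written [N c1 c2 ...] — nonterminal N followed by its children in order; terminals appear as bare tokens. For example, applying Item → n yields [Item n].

List
Item ; List
Item + Item ; List
n + Item ; List
n + a ; List
n + a ; Item ; List
n + a ; a ; List
n + a ; a ; Item ; List
n + a ; a ; a ; List
n + a ; a ; a ; Item ; List
n + a ; a ; a ; n ; List
n + a ; a ; a ; n ; Item
n + a ; a ; a ; n ; a

[List [Item [Item n] + [Item a]] ; [List [Item a] ; [List [Item a] ; [List [Item n] ; [List [Item a]]]]]]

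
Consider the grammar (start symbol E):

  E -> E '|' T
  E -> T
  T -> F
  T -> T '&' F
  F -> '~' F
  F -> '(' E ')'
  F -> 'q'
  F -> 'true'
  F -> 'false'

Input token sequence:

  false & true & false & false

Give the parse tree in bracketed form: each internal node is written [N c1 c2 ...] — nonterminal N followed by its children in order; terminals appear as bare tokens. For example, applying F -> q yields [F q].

[E [T [T [T [T [F false]] & [F true]] & [F false]] & [F false]]]

E
T
T & F
T & F & F
T & F & F & F
F & F & F & F
false & F & F & F
false & true & F & F
false & true & false & F
false & true & false & false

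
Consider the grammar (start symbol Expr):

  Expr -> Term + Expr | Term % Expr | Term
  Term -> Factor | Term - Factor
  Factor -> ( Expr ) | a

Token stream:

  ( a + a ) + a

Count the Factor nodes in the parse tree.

4

[Expr [Term [Factor ( [Expr [Term [Factor a]] + [Expr [Term [Factor a]]]] )]] + [Expr [Term [Factor a]]]]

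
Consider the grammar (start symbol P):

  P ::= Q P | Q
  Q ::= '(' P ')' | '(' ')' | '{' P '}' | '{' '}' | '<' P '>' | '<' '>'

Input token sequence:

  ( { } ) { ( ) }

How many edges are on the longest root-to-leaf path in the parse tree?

5

[P [Q ( [P [Q { }]] )] [P [Q { [P [Q ( )]] }]]]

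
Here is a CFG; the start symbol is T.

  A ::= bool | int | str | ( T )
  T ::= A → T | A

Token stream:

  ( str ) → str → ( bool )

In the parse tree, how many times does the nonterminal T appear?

5

[T [A ( [T [A str]] )] → [T [A str] → [T [A ( [T [A bool]] )]]]]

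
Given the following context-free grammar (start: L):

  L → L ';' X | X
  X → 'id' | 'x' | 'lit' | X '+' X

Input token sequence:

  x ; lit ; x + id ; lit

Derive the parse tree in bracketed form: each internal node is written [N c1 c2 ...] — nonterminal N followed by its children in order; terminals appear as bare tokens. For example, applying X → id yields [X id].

L
L ; X
L ; X ; X
L ; X ; X ; X
X ; X ; X ; X
x ; X ; X ; X
x ; lit ; X ; X
x ; lit ; X + X ; X
x ; lit ; x + X ; X
x ; lit ; x + id ; X
x ; lit ; x + id ; lit

[L [L [L [L [X x]] ; [X lit]] ; [X [X x] + [X id]]] ; [X lit]]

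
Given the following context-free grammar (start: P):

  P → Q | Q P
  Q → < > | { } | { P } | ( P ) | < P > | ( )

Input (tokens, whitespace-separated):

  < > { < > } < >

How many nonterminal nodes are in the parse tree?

8

[P [Q < >] [P [Q { [P [Q < >]] }] [P [Q < >]]]]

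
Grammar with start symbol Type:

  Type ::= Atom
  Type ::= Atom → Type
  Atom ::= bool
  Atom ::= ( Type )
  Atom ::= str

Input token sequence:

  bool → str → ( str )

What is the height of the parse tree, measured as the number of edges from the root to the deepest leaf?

6

[Type [Atom bool] → [Type [Atom str] → [Type [Atom ( [Type [Atom str]] )]]]]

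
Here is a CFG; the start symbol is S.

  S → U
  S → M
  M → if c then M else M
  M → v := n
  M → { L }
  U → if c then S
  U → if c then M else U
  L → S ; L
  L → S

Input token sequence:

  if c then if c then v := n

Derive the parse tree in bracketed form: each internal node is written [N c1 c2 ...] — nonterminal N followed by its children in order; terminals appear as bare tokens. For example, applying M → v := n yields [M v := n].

[S [U if c then [S [U if c then [S [M v := n]]]]]]

S
U
if c then S
if c then U
if c then if c then S
if c then if c then M
if c then if c then v := n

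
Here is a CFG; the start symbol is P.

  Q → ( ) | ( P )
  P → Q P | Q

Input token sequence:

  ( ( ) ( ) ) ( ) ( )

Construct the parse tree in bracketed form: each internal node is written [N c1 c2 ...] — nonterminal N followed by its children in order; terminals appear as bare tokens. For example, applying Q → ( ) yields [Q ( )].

P
Q P
( P ) P
( Q P ) P
( ( ) P ) P
( ( ) Q ) P
( ( ) ( ) ) P
( ( ) ( ) ) Q P
( ( ) ( ) ) ( ) P
( ( ) ( ) ) ( ) Q
( ( ) ( ) ) ( ) ( )

[P [Q ( [P [Q ( )] [P [Q ( )]]] )] [P [Q ( )] [P [Q ( )]]]]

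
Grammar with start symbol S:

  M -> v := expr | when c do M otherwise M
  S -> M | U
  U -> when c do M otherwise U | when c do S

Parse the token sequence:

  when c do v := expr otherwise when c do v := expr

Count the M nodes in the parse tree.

[S [U when c do [M v := expr] otherwise [U when c do [S [M v := expr]]]]]

2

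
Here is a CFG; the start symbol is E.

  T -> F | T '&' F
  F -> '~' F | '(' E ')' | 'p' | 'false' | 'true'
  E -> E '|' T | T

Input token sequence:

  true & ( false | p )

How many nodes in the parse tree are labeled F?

4

[E [T [T [F true]] & [F ( [E [E [T [F false]]] | [T [F p]]] )]]]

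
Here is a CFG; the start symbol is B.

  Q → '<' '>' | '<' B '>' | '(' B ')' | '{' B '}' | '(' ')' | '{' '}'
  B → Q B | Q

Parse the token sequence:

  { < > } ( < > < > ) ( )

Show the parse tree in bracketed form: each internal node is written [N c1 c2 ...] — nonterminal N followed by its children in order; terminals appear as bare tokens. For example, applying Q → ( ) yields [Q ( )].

[B [Q { [B [Q < >]] }] [B [Q ( [B [Q < >] [B [Q < >]]] )] [B [Q ( )]]]]

B
Q B
{ B } B
{ Q } B
{ < > } B
{ < > } Q B
{ < > } ( B ) B
{ < > } ( Q B ) B
{ < > } ( < > B ) B
{ < > } ( < > Q ) B
{ < > } ( < > < > ) B
{ < > } ( < > < > ) Q
{ < > } ( < > < > ) ( )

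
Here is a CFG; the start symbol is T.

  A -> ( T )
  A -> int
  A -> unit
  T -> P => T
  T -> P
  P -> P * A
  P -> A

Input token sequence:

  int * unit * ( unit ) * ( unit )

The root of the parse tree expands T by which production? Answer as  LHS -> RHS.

[T [P [P [P [P [A int]] * [A unit]] * [A ( [T [P [A unit]]] )]] * [A ( [T [P [A unit]]] )]]]

T -> P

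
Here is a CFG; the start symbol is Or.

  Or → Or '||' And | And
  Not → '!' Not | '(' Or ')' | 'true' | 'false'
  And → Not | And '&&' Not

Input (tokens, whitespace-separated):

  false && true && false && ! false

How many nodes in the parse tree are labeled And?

4

[Or [And [And [And [And [Not false]] && [Not true]] && [Not false]] && [Not ! [Not false]]]]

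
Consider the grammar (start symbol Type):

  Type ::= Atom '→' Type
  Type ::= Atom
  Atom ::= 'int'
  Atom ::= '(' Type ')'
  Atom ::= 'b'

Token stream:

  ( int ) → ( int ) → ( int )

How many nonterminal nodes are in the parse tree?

12

[Type [Atom ( [Type [Atom int]] )] → [Type [Atom ( [Type [Atom int]] )] → [Type [Atom ( [Type [Atom int]] )]]]]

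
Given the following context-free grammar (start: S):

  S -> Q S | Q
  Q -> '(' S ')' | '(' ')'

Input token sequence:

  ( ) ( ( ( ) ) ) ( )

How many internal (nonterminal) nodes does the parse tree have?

[S [Q ( )] [S [Q ( [S [Q ( [S [Q ( )]] )]] )] [S [Q ( )]]]]

10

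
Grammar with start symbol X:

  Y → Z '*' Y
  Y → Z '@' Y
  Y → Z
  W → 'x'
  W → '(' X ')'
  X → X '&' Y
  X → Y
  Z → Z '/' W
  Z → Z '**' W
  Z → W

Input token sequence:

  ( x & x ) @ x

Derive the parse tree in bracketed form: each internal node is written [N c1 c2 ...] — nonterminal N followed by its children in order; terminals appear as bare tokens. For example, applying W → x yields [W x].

[X [Y [Z [W ( [X [X [Y [Z [W x]]]] & [Y [Z [W x]]]] )]] @ [Y [Z [W x]]]]]

X
Y
Z @ Y
W @ Y
( X ) @ Y
( X & Y ) @ Y
( Y & Y ) @ Y
( Z & Y ) @ Y
( W & Y ) @ Y
( x & Y ) @ Y
( x & Z ) @ Y
( x & W ) @ Y
( x & x ) @ Y
( x & x ) @ Z
( x & x ) @ W
( x & x ) @ x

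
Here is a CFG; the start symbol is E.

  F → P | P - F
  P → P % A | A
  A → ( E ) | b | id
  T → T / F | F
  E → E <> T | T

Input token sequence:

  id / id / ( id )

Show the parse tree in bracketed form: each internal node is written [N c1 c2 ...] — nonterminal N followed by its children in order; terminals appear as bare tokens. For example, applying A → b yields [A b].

E
T
T / F
T / F / F
F / F / F
P / F / F
A / F / F
id / F / F
id / P / F
id / A / F
id / id / F
id / id / P
id / id / A
id / id / ( E )
id / id / ( T )
id / id / ( F )
id / id / ( P )
id / id / ( A )
id / id / ( id )

[E [T [T [T [F [P [A id]]]] / [F [P [A id]]]] / [F [P [A ( [E [T [F [P [A id]]]]] )]]]]]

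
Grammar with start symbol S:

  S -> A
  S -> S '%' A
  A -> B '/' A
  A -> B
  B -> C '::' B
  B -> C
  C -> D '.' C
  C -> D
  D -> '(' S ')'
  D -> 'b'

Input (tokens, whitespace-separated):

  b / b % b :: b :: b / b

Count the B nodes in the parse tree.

6

[S [S [A [B [C [D b]]] / [A [B [C [D b]]]]]] % [A [B [C [D b]] :: [B [C [D b]] :: [B [C [D b]]]]] / [A [B [C [D b]]]]]]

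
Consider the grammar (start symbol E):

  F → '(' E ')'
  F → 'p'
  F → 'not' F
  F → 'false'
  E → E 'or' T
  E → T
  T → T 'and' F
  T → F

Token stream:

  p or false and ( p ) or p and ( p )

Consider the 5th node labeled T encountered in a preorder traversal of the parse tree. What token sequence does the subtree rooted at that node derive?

p and ( p )

[E [E [E [T [F p]]] or [T [T [F false]] and [F ( [E [T [F p]]] )]]] or [T [T [F p]] and [F ( [E [T [F p]]] )]]]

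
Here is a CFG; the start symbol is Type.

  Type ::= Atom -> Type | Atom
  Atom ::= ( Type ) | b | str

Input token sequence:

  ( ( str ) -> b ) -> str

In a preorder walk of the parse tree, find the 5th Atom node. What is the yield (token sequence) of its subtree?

str

[Type [Atom ( [Type [Atom ( [Type [Atom str]] )] -> [Type [Atom b]]] )] -> [Type [Atom str]]]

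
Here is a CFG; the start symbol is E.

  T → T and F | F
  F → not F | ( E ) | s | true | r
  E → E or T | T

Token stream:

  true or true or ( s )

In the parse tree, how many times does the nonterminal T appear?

[E [E [E [T [F true]]] or [T [F true]]] or [T [F ( [E [T [F s]]] )]]]

4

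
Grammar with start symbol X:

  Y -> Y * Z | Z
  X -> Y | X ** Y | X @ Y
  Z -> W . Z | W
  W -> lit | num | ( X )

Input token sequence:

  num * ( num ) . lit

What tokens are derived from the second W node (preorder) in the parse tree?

[X [Y [Y [Z [W num]]] * [Z [W ( [X [Y [Z [W num]]]] )] . [Z [W lit]]]]]

( num )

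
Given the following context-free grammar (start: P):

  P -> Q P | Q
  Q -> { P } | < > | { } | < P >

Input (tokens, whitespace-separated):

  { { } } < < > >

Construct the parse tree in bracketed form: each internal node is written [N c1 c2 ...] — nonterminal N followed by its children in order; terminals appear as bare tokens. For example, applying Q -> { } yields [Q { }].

[P [Q { [P [Q { }]] }] [P [Q < [P [Q < >]] >]]]

P
Q P
{ P } P
{ Q } P
{ { } } P
{ { } } Q
{ { } } < P >
{ { } } < Q >
{ { } } < < > >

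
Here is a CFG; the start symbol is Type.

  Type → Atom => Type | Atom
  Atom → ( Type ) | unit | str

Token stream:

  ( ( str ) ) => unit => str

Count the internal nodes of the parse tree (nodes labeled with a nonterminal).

10

[Type [Atom ( [Type [Atom ( [Type [Atom str]] )]] )] => [Type [Atom unit] => [Type [Atom str]]]]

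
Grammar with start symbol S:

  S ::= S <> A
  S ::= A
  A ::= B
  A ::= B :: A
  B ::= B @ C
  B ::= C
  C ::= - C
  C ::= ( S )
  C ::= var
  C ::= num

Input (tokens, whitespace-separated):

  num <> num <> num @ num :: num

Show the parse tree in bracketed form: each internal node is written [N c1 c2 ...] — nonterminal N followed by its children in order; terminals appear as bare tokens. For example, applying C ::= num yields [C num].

S
S <> A
S <> A <> A
A <> A <> A
B <> A <> A
C <> A <> A
num <> A <> A
num <> B <> A
num <> C <> A
num <> num <> A
num <> num <> B :: A
num <> num <> B @ C :: A
num <> num <> C @ C :: A
num <> num <> num @ C :: A
num <> num <> num @ num :: A
num <> num <> num @ num :: B
num <> num <> num @ num :: C
num <> num <> num @ num :: num

[S [S [S [A [B [C num]]]] <> [A [B [C num]]]] <> [A [B [B [C num]] @ [C num]] :: [A [B [C num]]]]]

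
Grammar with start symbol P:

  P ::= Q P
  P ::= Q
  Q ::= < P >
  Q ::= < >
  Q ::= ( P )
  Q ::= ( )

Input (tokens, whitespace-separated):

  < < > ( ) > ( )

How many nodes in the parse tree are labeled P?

[P [Q < [P [Q < >] [P [Q ( )]]] >] [P [Q ( )]]]

4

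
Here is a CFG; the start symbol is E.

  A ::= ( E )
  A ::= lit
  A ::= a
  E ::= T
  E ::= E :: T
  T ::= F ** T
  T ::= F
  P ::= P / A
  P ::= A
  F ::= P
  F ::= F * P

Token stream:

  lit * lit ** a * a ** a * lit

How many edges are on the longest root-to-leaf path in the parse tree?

8

[E [T [F [F [P [A lit]]] * [P [A lit]]] ** [T [F [F [P [A a]]] * [P [A a]]] ** [T [F [F [P [A a]]] * [P [A lit]]]]]]]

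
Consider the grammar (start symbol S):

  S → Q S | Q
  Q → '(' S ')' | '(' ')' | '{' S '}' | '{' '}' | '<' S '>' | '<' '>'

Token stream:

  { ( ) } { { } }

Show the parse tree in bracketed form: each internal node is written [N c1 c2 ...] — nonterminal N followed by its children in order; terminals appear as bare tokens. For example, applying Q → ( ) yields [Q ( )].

[S [Q { [S [Q ( )]] }] [S [Q { [S [Q { }]] }]]]

S
Q S
{ S } S
{ Q } S
{ ( ) } S
{ ( ) } Q
{ ( ) } { S }
{ ( ) } { Q }
{ ( ) } { { } }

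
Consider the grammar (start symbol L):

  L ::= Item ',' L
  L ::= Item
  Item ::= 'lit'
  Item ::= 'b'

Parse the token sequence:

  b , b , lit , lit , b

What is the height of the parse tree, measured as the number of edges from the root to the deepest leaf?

6

[L [Item b] , [L [Item b] , [L [Item lit] , [L [Item lit] , [L [Item b]]]]]]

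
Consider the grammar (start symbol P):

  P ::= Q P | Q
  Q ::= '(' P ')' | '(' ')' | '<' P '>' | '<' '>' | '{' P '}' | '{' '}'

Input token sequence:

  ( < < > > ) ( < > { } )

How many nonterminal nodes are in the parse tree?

12

[P [Q ( [P [Q < [P [Q < >]] >]] )] [P [Q ( [P [Q < >] [P [Q { }]]] )]]]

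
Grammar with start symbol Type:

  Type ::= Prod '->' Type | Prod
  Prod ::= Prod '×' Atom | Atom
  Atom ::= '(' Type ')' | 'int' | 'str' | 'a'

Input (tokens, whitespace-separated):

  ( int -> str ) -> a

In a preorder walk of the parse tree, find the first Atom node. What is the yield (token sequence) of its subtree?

[Type [Prod [Atom ( [Type [Prod [Atom int]] -> [Type [Prod [Atom str]]]] )]] -> [Type [Prod [Atom a]]]]

( int -> str )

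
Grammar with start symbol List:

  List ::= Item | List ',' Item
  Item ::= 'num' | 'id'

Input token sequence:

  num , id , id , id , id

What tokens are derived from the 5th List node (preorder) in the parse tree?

[List [List [List [List [List [Item num]] , [Item id]] , [Item id]] , [Item id]] , [Item id]]

num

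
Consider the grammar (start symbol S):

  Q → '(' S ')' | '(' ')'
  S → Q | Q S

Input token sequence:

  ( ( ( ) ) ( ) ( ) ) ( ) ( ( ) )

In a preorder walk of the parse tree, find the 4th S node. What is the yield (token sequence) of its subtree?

( ) ( )

[S [Q ( [S [Q ( [S [Q ( )]] )] [S [Q ( )] [S [Q ( )]]]] )] [S [Q ( )] [S [Q ( [S [Q ( )]] )]]]]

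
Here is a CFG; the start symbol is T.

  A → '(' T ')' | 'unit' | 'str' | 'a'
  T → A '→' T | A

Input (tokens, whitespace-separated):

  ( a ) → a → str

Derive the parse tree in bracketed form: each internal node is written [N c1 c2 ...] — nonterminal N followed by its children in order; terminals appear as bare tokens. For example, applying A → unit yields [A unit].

T
A → T
( T ) → T
( A ) → T
( a ) → T
( a ) → A → T
( a ) → a → T
( a ) → a → A
( a ) → a → str

[T [A ( [T [A a]] )] → [T [A a] → [T [A str]]]]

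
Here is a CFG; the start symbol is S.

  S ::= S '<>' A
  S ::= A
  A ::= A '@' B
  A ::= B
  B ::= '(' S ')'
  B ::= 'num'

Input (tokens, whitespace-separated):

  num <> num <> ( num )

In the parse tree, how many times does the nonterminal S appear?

[S [S [S [A [B num]]] <> [A [B num]]] <> [A [B ( [S [A [B num]]] )]]]

4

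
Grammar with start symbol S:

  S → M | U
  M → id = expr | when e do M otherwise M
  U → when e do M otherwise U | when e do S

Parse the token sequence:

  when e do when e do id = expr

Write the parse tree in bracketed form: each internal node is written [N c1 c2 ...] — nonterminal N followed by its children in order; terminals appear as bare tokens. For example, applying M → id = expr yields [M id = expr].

[S [U when e do [S [U when e do [S [M id = expr]]]]]]

S
U
when e do S
when e do U
when e do when e do S
when e do when e do M
when e do when e do id = expr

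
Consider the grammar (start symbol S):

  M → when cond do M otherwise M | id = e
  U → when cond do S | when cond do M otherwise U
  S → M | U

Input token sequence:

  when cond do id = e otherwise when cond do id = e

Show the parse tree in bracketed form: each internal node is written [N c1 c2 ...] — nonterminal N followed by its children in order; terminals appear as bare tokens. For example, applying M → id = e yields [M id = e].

[S [U when cond do [M id = e] otherwise [U when cond do [S [M id = e]]]]]

S
U
when cond do M otherwise U
when cond do id = e otherwise U
when cond do id = e otherwise when cond do S
when cond do id = e otherwise when cond do M
when cond do id = e otherwise when cond do id = e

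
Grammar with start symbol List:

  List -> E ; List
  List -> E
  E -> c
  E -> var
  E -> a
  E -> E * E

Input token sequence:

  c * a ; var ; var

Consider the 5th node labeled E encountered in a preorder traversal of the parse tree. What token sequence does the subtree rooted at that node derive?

[List [E [E c] * [E a]] ; [List [E var] ; [List [E var]]]]

var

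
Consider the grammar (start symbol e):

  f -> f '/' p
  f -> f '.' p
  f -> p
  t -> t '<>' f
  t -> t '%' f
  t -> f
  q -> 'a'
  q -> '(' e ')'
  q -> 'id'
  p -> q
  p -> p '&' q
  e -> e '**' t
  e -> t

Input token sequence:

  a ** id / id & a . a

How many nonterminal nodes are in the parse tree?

[e [e [t [f [p [q a]]]]] ** [t [f [f [f [p [q id]]] / [p [p [q id]] & [q a]]] . [p [q a]]]]]

18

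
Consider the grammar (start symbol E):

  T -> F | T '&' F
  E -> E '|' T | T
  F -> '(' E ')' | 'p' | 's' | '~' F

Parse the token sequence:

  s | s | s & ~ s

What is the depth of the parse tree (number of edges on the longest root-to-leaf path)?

5

[E [E [E [T [F s]]] | [T [F s]]] | [T [T [F s]] & [F ~ [F s]]]]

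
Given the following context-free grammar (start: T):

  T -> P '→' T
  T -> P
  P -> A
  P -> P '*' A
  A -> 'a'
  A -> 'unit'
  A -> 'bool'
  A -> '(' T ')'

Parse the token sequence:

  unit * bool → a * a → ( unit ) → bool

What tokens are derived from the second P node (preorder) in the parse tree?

unit

[T [P [P [A unit]] * [A bool]] → [T [P [P [A a]] * [A a]] → [T [P [A ( [T [P [A unit]]] )]] → [T [P [A bool]]]]]]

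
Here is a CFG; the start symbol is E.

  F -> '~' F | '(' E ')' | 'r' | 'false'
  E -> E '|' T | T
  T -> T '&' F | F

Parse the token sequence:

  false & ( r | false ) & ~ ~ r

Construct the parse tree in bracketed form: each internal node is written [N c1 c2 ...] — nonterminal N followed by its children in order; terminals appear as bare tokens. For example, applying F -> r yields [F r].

E
T
T & F
T & F & F
F & F & F
false & F & F
false & ( E ) & F
false & ( E | T ) & F
false & ( T | T ) & F
false & ( F | T ) & F
false & ( r | T ) & F
false & ( r | F ) & F
false & ( r | false ) & F
false & ( r | false ) & ~ F
false & ( r | false ) & ~ ~ F
false & ( r | false ) & ~ ~ r

[E [T [T [T [F false]] & [F ( [E [E [T [F r]]] | [T [F false]]] )]] & [F ~ [F ~ [F r]]]]]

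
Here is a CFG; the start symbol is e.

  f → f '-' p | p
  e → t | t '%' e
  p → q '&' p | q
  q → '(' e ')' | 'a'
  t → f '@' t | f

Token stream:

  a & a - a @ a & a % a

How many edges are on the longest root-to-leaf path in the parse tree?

7

[e [t [f [f [p [q a] & [p [q a]]]] - [p [q a]]] @ [t [f [p [q a] & [p [q a]]]]]] % [e [t [f [p [q a]]]]]]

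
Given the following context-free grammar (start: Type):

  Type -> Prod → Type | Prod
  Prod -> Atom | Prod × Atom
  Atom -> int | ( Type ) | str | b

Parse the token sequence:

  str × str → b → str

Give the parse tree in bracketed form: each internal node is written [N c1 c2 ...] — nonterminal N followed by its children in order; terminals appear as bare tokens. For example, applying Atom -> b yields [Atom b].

[Type [Prod [Prod [Atom str]] × [Atom str]] → [Type [Prod [Atom b]] → [Type [Prod [Atom str]]]]]

Type
Prod → Type
Prod × Atom → Type
Atom × Atom → Type
str × Atom → Type
str × str → Type
str × str → Prod → Type
str × str → Atom → Type
str × str → b → Type
str × str → b → Prod
str × str → b → Atom
str × str → b → str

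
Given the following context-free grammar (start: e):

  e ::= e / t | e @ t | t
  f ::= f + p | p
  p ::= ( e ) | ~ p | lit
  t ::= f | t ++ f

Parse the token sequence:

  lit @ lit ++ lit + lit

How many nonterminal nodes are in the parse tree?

[e [e [t [f [p lit]]]] @ [t [t [f [p lit]]] ++ [f [f [p lit]] + [p lit]]]]

13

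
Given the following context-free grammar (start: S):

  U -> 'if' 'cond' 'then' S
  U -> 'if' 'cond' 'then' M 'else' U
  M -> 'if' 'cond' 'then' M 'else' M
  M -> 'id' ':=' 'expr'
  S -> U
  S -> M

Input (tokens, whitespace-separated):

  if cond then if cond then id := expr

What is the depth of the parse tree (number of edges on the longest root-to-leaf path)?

6

[S [U if cond then [S [U if cond then [S [M id := expr]]]]]]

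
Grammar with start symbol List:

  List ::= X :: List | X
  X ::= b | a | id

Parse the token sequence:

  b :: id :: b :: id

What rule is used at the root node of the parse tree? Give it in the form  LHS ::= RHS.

[List [X b] :: [List [X id] :: [List [X b] :: [List [X id]]]]]

List ::= X :: List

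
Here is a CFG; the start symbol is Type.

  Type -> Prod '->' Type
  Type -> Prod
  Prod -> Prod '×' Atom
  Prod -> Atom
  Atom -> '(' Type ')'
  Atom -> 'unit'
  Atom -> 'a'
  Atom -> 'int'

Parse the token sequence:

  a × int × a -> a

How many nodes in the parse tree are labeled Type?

2

[Type [Prod [Prod [Prod [Atom a]] × [Atom int]] × [Atom a]] -> [Type [Prod [Atom a]]]]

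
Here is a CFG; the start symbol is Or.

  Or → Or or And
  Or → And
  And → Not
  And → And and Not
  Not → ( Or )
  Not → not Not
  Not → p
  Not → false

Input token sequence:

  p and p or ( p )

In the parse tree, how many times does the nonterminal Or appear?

3

[Or [Or [And [And [Not p]] and [Not p]]] or [And [Not ( [Or [And [Not p]]] )]]]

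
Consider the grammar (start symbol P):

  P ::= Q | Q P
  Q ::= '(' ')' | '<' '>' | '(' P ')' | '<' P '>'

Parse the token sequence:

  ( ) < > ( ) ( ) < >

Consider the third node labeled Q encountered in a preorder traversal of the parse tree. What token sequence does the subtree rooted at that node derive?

( )

[P [Q ( )] [P [Q < >] [P [Q ( )] [P [Q ( )] [P [Q < >]]]]]]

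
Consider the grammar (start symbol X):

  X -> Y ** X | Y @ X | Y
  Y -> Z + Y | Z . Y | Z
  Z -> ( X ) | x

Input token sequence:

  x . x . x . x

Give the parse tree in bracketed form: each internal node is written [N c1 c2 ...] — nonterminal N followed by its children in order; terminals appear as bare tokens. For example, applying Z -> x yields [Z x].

[X [Y [Z x] . [Y [Z x] . [Y [Z x] . [Y [Z x]]]]]]

X
Y
Z . Y
x . Y
x . Z . Y
x . x . Y
x . x . Z . Y
x . x . x . Y
x . x . x . Z
x . x . x . x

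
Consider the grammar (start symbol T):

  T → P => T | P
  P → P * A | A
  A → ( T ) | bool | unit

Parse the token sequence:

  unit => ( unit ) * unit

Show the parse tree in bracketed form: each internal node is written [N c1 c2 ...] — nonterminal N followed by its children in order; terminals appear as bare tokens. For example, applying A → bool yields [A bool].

T
P => T
A => T
unit => T
unit => P
unit => P * A
unit => A * A
unit => ( T ) * A
unit => ( P ) * A
unit => ( A ) * A
unit => ( unit ) * A
unit => ( unit ) * unit

[T [P [A unit]] => [T [P [P [A ( [T [P [A unit]]] )]] * [A unit]]]]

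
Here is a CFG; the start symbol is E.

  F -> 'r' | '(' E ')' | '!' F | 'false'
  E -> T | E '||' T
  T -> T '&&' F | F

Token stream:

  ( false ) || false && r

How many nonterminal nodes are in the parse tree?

11

[E [E [T [F ( [E [T [F false]]] )]]] || [T [T [F false]] && [F r]]]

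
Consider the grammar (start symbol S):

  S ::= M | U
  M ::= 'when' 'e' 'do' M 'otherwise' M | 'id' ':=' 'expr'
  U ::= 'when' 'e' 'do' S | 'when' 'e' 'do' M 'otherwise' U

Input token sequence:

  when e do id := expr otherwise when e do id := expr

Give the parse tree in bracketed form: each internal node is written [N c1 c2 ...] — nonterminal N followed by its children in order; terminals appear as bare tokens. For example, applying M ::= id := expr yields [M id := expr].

S
U
when e do M otherwise U
when e do id := expr otherwise U
when e do id := expr otherwise when e do S
when e do id := expr otherwise when e do M
when e do id := expr otherwise when e do id := expr

[S [U when e do [M id := expr] otherwise [U when e do [S [M id := expr]]]]]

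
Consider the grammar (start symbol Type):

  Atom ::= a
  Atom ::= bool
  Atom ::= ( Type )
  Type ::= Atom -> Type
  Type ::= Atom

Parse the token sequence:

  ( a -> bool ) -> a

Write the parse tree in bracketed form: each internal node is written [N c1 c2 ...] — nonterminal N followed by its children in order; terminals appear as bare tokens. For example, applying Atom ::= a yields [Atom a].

[Type [Atom ( [Type [Atom a] -> [Type [Atom bool]]] )] -> [Type [Atom a]]]

Type
Atom -> Type
( Type ) -> Type
( Atom -> Type ) -> Type
( a -> Type ) -> Type
( a -> Atom ) -> Type
( a -> bool ) -> Type
( a -> bool ) -> Atom
( a -> bool ) -> a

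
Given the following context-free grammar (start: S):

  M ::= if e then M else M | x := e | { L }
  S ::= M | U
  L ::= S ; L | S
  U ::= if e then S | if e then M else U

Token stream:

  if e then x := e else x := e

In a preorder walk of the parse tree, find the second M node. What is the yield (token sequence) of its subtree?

[S [M if e then [M x := e] else [M x := e]]]

x := e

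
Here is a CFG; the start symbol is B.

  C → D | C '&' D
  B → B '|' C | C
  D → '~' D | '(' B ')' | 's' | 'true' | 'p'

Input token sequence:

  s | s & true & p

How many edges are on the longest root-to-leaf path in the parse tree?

5

[B [B [C [D s]]] | [C [C [C [D s]] & [D true]] & [D p]]]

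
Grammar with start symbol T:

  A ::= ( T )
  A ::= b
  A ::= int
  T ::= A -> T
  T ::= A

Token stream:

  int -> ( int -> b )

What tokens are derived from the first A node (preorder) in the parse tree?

int

[T [A int] -> [T [A ( [T [A int] -> [T [A b]]] )]]]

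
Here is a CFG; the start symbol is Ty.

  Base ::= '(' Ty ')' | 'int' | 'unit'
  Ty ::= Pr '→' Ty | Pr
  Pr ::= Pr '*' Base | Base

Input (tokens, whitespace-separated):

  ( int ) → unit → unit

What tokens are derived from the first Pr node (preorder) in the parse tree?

( int )

[Ty [Pr [Base ( [Ty [Pr [Base int]]] )]] → [Ty [Pr [Base unit]] → [Ty [Pr [Base unit]]]]]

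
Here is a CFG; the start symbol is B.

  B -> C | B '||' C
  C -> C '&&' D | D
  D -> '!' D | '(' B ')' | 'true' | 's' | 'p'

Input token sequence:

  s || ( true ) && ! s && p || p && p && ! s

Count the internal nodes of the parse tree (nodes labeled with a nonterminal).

[B [B [B [C [D s]]] || [C [C [C [D ( [B [C [D true]]] )]] && [D ! [D s]]] && [D p]]] || [C [C [C [D p]] && [D p]] && [D ! [D s]]]]

22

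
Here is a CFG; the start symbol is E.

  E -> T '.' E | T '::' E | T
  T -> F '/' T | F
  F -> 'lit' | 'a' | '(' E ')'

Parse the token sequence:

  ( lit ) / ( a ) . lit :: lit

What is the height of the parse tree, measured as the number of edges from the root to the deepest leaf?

[E [T [F ( [E [T [F lit]]] )] / [T [F ( [E [T [F a]]] )]]] . [E [T [F lit]] :: [E [T [F lit]]]]]

7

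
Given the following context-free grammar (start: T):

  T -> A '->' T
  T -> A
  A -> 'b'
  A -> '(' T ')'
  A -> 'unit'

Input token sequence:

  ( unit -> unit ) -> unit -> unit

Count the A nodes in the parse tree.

[T [A ( [T [A unit] -> [T [A unit]]] )] -> [T [A unit] -> [T [A unit]]]]

5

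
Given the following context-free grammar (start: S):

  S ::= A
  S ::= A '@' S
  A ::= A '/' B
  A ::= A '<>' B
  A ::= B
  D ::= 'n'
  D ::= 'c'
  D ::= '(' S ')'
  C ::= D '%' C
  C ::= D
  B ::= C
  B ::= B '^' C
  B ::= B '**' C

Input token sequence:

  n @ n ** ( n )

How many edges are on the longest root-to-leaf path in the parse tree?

[S [A [B [C [D n]]]] @ [S [A [B [B [C [D n]]] ** [C [D ( [S [A [B [C [D n]]]]] )]]]]]]

11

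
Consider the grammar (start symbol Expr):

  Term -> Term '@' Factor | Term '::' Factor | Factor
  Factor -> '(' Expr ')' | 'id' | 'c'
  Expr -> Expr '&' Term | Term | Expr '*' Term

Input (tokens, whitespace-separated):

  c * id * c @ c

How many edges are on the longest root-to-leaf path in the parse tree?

5

[Expr [Expr [Expr [Term [Factor c]]] * [Term [Factor id]]] * [Term [Term [Factor c]] @ [Factor c]]]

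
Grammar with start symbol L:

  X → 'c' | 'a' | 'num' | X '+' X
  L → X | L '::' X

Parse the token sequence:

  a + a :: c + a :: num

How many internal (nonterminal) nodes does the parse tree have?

10

[L [L [L [X [X a] + [X a]]] :: [X [X c] + [X a]]] :: [X num]]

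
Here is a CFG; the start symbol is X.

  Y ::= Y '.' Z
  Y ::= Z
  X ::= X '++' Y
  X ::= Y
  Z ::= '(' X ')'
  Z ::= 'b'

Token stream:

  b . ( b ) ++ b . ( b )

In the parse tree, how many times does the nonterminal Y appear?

[X [X [Y [Y [Z b]] . [Z ( [X [Y [Z b]]] )]]] ++ [Y [Y [Z b]] . [Z ( [X [Y [Z b]]] )]]]

6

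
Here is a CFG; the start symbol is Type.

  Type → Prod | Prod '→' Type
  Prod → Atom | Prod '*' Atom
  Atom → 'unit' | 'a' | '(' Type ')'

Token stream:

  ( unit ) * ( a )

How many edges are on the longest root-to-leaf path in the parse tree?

7

[Type [Prod [Prod [Atom ( [Type [Prod [Atom unit]]] )]] * [Atom ( [Type [Prod [Atom a]]] )]]]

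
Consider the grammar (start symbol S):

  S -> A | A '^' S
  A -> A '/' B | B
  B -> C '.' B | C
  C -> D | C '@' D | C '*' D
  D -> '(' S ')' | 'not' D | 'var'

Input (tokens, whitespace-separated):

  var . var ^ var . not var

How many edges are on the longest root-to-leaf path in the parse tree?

[S [A [B [C [D var]] . [B [C [D var]]]]] ^ [S [A [B [C [D var]] . [B [C [D not [D var]]]]]]]]

8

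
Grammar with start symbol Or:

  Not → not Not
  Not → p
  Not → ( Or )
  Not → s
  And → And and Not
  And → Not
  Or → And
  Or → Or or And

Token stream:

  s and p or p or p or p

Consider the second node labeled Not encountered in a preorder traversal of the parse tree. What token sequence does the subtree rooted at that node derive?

p

[Or [Or [Or [Or [And [And [Not s]] and [Not p]]] or [And [Not p]]] or [And [Not p]]] or [And [Not p]]]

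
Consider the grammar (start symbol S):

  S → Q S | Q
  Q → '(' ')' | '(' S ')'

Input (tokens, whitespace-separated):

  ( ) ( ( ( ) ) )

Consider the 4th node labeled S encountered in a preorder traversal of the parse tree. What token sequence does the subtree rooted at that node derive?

[S [Q ( )] [S [Q ( [S [Q ( [S [Q ( )]] )]] )]]]

( )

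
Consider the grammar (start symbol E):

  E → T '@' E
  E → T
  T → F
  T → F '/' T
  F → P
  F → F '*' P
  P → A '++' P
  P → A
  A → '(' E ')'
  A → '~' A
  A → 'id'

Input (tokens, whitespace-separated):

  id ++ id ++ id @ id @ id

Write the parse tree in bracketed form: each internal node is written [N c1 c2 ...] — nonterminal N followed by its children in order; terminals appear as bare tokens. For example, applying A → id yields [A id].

E
T @ E
F @ E
P @ E
A ++ P @ E
id ++ P @ E
id ++ A ++ P @ E
id ++ id ++ P @ E
id ++ id ++ A @ E
id ++ id ++ id @ E
id ++ id ++ id @ T @ E
id ++ id ++ id @ F @ E
id ++ id ++ id @ P @ E
id ++ id ++ id @ A @ E
id ++ id ++ id @ id @ E
id ++ id ++ id @ id @ T
id ++ id ++ id @ id @ F
id ++ id ++ id @ id @ P
id ++ id ++ id @ id @ A
id ++ id ++ id @ id @ id

[E [T [F [P [A id] ++ [P [A id] ++ [P [A id]]]]]] @ [E [T [F [P [A id]]]] @ [E [T [F [P [A id]]]]]]]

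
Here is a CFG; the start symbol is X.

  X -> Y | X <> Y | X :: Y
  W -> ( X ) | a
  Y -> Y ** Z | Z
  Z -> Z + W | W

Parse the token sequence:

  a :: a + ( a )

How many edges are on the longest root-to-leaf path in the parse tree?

[X [X [Y [Z [W a]]]] :: [Y [Z [Z [W a]] + [W ( [X [Y [Z [W a]]]] )]]]]

8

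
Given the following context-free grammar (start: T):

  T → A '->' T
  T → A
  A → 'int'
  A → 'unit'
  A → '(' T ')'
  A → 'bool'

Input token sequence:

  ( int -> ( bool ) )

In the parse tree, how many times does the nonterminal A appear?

[T [A ( [T [A int] -> [T [A ( [T [A bool]] )]]] )]]

4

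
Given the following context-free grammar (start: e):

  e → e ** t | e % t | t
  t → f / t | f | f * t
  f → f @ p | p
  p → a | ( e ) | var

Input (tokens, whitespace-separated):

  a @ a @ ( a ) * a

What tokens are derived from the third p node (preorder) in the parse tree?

( a )

[e [t [f [f [f [p a]] @ [p a]] @ [p ( [e [t [f [p a]]]] )]] * [t [f [p a]]]]]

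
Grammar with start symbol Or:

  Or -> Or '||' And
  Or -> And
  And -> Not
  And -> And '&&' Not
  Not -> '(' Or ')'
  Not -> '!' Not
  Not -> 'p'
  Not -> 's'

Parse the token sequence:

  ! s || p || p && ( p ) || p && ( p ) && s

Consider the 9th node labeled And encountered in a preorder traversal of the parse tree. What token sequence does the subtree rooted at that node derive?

[Or [Or [Or [Or [And [Not ! [Not s]]]] || [And [Not p]]] || [And [And [Not p]] && [Not ( [Or [And [Not p]]] )]]] || [And [And [And [Not p]] && [Not ( [Or [And [Not p]]] )]] && [Not s]]]

p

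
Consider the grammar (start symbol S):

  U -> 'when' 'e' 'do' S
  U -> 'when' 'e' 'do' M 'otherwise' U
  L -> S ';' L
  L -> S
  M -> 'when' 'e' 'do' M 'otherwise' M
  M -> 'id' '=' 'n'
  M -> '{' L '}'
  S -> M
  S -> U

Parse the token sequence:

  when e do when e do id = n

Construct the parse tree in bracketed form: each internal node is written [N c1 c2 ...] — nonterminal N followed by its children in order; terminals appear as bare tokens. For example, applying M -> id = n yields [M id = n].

S
U
when e do S
when e do U
when e do when e do S
when e do when e do M
when e do when e do id = n

[S [U when e do [S [U when e do [S [M id = n]]]]]]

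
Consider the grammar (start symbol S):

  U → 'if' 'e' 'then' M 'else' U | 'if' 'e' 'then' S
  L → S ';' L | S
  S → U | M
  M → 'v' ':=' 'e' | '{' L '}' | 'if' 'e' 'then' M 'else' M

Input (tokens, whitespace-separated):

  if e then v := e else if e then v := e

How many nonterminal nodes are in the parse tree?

6

[S [U if e then [M v := e] else [U if e then [S [M v := e]]]]]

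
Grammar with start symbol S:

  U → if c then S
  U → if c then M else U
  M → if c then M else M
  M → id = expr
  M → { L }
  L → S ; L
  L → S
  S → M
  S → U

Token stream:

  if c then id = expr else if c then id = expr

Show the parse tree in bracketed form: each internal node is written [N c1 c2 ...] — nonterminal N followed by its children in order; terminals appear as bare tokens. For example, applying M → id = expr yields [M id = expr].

[S [U if c then [M id = expr] else [U if c then [S [M id = expr]]]]]

S
U
if c then M else U
if c then id = expr else U
if c then id = expr else if c then S
if c then id = expr else if c then M
if c then id = expr else if c then id = expr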